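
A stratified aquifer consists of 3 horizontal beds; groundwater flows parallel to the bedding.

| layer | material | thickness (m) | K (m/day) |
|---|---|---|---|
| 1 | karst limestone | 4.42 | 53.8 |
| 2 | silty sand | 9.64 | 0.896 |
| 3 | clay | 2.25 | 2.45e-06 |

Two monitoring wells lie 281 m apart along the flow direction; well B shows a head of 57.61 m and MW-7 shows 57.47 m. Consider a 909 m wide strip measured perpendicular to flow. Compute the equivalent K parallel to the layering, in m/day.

15.1

Flow is parallel to layering, so each bed carries its own Darcy discharge and the transmissivities add.
Σ(K_i·b_i) = 53.8×4.42 + 0.896×9.64 + 2.45e-06×2.25 = 246.4 m²/day.
Total thickness b = 16.31 m, so K_eq = Σ(K_i·b_i)/b = 15.11 m/day.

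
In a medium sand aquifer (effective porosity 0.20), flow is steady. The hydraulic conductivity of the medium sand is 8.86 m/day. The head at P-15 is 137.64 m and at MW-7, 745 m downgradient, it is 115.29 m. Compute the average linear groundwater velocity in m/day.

1.33

Hydraulic gradient i = (137.64 − 115.29) / 745 = 22.35 / 745 = 0.03000.
Darcy flux q = K · i = 8.860 × 0.03000 = 0.2658 m/day.
Seepage velocity v = q / n_e = 0.2658 / 0.20 = 1.329 m/day.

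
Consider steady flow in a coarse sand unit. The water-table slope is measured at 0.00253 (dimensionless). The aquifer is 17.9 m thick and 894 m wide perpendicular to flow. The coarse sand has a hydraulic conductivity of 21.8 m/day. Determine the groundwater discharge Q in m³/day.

883

Cross-sectional area A = 894 × 17.9 = 16003 m².
Hydraulic gradient i = 0.00253.
Darcy's law: Q = K · A · i = 21.80 × 16003 × 0.002530 = 882.6 m³/day.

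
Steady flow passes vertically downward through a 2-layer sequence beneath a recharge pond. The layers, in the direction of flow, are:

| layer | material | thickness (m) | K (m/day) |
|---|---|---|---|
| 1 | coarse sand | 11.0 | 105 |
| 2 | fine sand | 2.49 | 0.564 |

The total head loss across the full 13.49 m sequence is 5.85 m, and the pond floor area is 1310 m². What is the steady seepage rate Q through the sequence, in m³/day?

1700

Flow is perpendicular to layering, so the layers act in series and the equivalent K is the thickness-weighted harmonic mean.
Total thickness L = 11.0 + 2.49 = 13.49 m.
Σ(b_i/K_i) = 11.0/105 + 2.49/0.564 = 4.520 d.
K_eq = L / Σ(b_i/K_i) = 13.49 / 4.520 = 2.985 m/day.
Q = K_eq · A · (Δh/L) = 2.985 × 1310 × (5.85/13.49) = 1696 m³/day.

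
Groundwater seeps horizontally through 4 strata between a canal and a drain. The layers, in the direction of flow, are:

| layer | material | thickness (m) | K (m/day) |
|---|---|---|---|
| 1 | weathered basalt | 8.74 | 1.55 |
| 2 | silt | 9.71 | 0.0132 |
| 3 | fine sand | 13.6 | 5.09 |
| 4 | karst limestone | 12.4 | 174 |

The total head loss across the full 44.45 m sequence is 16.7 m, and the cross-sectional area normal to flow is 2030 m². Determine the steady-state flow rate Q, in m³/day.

45.6

Flow is perpendicular to layering, so the layers act in series and the equivalent K is the thickness-weighted harmonic mean.
Total thickness L = 8.74 + 9.71 + 13.6 + 12.4 = 44.45 m.
Σ(b_i/K_i) = 8.74/1.55 + 9.71/0.0132 + 13.6/5.09 + 12.4/174 = 744.0 d.
K_eq = L / Σ(b_i/K_i) = 44.45 / 744.0 = 0.05975 m/day.
Q = K_eq · A · (Δh/L) = 0.05975 × 2030 × (16.7/44.45) = 45.57 m³/day.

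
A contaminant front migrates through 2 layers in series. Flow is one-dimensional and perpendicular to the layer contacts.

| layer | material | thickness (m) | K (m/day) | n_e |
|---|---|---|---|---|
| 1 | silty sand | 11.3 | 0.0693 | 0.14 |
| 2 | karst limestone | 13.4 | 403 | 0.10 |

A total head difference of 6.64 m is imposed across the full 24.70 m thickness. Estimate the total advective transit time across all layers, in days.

71.8

With flow normal to the layers, continuity requires the same specific discharge q through every layer.
Σ(b_i/K_i) = 11.3/0.0693 + 13.4/403 = 163.1 d.
q = Δh / Σ(b_i/K_i) = 6.64 / 163.1 = 0.04071 m/day.
In each layer the seepage velocity is v_i = q/n_i, so the layer transit time is t_i = b_i·n_i / q:
  layer 1 (silty sand): t_1 = 11.3 × 0.14 / 0.04071 = 38.86 d
  layer 2 (karst limestone): t_2 = 13.4 × 0.10 / 0.04071 = 32.91 d
Total t = Σ t_i = 71.77 days.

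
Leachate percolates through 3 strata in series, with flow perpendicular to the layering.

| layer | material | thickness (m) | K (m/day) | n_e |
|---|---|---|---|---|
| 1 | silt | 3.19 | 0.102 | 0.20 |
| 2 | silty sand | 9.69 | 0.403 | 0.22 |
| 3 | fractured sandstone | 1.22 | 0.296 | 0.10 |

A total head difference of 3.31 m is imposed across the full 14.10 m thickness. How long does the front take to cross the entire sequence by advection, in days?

With flow normal to the layers, continuity requires the same specific discharge q through every layer.
Σ(b_i/K_i) = 3.19/0.102 + 9.69/0.403 + 1.22/0.296 = 59.44 d.
q = Δh / Σ(b_i/K_i) = 3.31 / 59.44 = 0.05569 m/day.
In each layer the seepage velocity is v_i = q/n_i, so the layer transit time is t_i = b_i·n_i / q:
  layer 1 (silt): t_1 = 3.19 × 0.20 / 0.05569 = 11.46 d
  layer 2 (silty sand): t_2 = 9.69 × 0.22 / 0.05569 = 38.28 d
  layer 3 (fractured sandstone): t_3 = 1.22 × 0.10 / 0.05569 = 2.191 d
Total t = Σ t_i = 51.93 days.

51.9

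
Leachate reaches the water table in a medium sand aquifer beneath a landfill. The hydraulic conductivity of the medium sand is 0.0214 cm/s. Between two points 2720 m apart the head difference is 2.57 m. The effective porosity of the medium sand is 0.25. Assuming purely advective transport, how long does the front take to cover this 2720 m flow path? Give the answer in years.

Convert K: 0.0214 cm/s × 864 = 18.49 m/day.
Hydraulic gradient i = Δh / L = 2.57 / 2720 = 0.0009449.
Darcy flux q = K · i = 18.49 × 0.0009449 = 0.01747 m/day.
Seepage velocity v = q / n_e = 0.01747 / 0.25 = 0.06988 m/day.
Travel time t = L / v = 2720 / 0.06988 = 38924 days = 106.6 years.

107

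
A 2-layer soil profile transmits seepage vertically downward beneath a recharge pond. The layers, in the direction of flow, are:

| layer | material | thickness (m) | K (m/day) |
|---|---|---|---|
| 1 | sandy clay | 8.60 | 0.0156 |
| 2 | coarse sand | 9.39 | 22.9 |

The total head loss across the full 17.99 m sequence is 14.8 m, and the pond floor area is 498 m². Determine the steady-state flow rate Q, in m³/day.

13.4

Flow is perpendicular to layering, so the layers act in series and the equivalent K is the thickness-weighted harmonic mean.
Total thickness L = 8.60 + 9.39 = 17.99 m.
Σ(b_i/K_i) = 8.60/0.0156 + 9.39/22.9 = 551.7 d.
K_eq = L / Σ(b_i/K_i) = 17.99 / 551.7 = 0.03261 m/day.
Q = K_eq · A · (Δh/L) = 0.03261 × 498 × (14.8/17.99) = 13.36 m³/day.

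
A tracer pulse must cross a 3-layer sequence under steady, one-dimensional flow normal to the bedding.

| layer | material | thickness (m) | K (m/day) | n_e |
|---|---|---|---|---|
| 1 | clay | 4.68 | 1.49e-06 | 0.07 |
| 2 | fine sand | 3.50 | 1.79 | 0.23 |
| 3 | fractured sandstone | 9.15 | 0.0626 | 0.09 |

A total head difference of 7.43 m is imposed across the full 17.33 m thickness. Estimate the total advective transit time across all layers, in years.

With flow normal to the layers, continuity requires the same specific discharge q through every layer.
Σ(b_i/K_i) = 4.68/1.49e-06 + 3.50/1.79 + 9.15/0.0626 = 3.141e+06 d.
q = Δh / Σ(b_i/K_i) = 7.43 / 3.141e+06 = 2.365e-06 m/day.
In each layer the seepage velocity is v_i = q/n_i, so the layer transit time is t_i = b_i·n_i / q:
  layer 1 (clay): t_1 = 4.68 × 0.07 / 2.365e-06 = 1.385e+05 d
  layer 2 (fine sand): t_2 = 3.50 × 0.23 / 2.365e-06 = 3.403e+05 d
  layer 3 (fractured sandstone): t_3 = 9.15 × 0.09 / 2.365e-06 = 3.481e+05 d
Total t = Σ t_i = 8.270e+05 days = 2264 years.

2260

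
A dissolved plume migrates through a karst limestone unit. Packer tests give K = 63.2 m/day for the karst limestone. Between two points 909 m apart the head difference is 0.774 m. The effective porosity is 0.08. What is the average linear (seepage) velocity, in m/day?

Hydraulic gradient i = Δh / L = 0.774 / 909 = 0.0008515.
Darcy flux q = K · i = 63.20 × 0.0008515 = 0.05381 m/day.
Seepage velocity v = q / n_e = 0.05381 / 0.08 = 0.6727 m/day.

0.673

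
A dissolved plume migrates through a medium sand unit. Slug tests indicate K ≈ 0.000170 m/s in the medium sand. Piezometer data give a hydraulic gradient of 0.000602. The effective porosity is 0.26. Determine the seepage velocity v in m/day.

Convert K: 0.000170 m/s × 86400 = 14.69 m/day.
Hydraulic gradient i = 0.000602.
Darcy flux q = K · i = 14.69 × 0.0006020 = 0.008842 m/day.
Seepage velocity v = q / n_e = 0.008842 / 0.26 = 0.03401 m/day.

0.0340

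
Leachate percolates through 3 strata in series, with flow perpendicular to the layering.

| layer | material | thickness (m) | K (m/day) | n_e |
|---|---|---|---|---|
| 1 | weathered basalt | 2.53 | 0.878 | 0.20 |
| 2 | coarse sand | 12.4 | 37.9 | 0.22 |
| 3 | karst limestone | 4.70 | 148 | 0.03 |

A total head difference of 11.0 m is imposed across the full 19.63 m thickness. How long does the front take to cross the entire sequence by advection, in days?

With flow normal to the layers, continuity requires the same specific discharge q through every layer.
Σ(b_i/K_i) = 2.53/0.878 + 12.4/37.9 + 4.70/148 = 3.240 d.
q = Δh / Σ(b_i/K_i) = 11.0 / 3.240 = 3.395 m/day.
In each layer the seepage velocity is v_i = q/n_i, so the layer transit time is t_i = b_i·n_i / q:
  layer 1 (weathered basalt): t_1 = 2.53 × 0.20 / 3.395 = 0.1491 d
  layer 2 (coarse sand): t_2 = 12.4 × 0.22 / 3.395 = 0.8036 d
  layer 3 (karst limestone): t_3 = 4.70 × 0.03 / 3.395 = 0.04154 d
Total t = Σ t_i = 0.9942 days.

0.994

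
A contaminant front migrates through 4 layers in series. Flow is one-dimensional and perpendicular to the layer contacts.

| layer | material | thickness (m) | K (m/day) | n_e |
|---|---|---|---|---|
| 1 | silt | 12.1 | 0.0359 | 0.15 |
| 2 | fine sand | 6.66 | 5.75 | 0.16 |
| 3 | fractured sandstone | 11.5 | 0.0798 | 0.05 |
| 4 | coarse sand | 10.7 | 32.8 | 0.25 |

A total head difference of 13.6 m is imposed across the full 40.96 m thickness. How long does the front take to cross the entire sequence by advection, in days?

218

With flow normal to the layers, continuity requires the same specific discharge q through every layer.
Σ(b_i/K_i) = 12.1/0.0359 + 6.66/5.75 + 11.5/0.0798 + 10.7/32.8 = 482.6 d.
q = Δh / Σ(b_i/K_i) = 13.6 / 482.6 = 0.02818 m/day.
In each layer the seepage velocity is v_i = q/n_i, so the layer transit time is t_i = b_i·n_i / q:
  layer 1 (silt): t_1 = 12.1 × 0.15 / 0.02818 = 64.41 d
  layer 2 (fine sand): t_2 = 6.66 × 0.16 / 0.02818 = 37.82 d
  layer 3 (fractured sandstone): t_3 = 11.5 × 0.05 / 0.02818 = 20.41 d
  layer 4 (coarse sand): t_4 = 10.7 × 0.25 / 0.02818 = 94.93 d
Total t = Σ t_i = 217.6 days.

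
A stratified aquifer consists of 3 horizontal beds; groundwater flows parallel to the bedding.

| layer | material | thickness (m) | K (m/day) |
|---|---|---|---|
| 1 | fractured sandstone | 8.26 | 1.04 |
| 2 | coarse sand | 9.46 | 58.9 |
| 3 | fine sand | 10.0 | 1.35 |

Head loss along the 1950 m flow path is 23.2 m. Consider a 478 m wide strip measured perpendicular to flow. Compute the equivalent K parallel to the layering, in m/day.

Flow is parallel to layering, so each bed carries its own Darcy discharge and the transmissivities add.
Σ(K_i·b_i) = 1.04×8.26 + 58.9×9.46 + 1.35×10.0 = 579.3 m²/day.
Total thickness b = 27.72 m, so K_eq = Σ(K_i·b_i)/b = 20.90 m/day.

20.9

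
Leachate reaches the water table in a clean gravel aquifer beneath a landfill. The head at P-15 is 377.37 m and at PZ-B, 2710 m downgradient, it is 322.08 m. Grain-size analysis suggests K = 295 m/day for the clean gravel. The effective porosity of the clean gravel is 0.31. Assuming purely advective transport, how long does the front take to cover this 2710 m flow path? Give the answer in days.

140

Hydraulic gradient i = (377.37 − 322.08) / 2710 = 55.29 / 2710 = 0.02040.
Darcy flux q = K · i = 295.0 × 0.02040 = 6.019 m/day.
Seepage velocity v = q / n_e = 6.019 / 0.31 = 19.42 m/day.
Travel time t = L / v = 2710 / 19.42 = 139.6 days.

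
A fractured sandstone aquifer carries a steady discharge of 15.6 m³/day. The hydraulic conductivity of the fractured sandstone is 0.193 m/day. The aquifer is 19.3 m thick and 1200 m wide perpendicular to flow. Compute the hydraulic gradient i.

Cross-sectional area A = 1200 × 19.3 = 23160 m².
From Q = K·A·i, i = Q / (K·A) = 15.6 / (0.1930 × 23160) = 0.003490.

0.00349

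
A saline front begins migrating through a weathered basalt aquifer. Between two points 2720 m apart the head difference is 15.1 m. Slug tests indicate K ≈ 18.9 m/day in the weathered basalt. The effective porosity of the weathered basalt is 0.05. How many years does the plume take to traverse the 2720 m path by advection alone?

3.55

Hydraulic gradient i = Δh / L = 15.1 / 2720 = 0.005551.
Darcy flux q = K · i = 18.90 × 0.005551 = 0.1049 m/day.
Seepage velocity v = q / n_e = 0.1049 / 0.05 = 2.098 m/day.
Travel time t = L / v = 2720 / 2.098 = 1296 days = 3.549 years.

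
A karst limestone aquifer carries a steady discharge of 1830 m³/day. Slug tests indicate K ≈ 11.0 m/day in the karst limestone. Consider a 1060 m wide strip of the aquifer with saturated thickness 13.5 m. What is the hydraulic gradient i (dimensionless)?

Cross-sectional area A = 1060 × 13.5 = 14310 m².
From Q = K·A·i, i = Q / (K·A) = 1830 / (11.00 × 14310) = 0.01163.

0.0116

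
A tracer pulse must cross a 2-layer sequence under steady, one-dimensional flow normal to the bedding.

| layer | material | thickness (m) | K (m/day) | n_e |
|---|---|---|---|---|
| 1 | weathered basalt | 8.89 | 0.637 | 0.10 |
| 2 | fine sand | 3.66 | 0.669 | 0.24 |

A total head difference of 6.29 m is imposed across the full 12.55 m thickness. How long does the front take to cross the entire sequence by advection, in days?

5.46

With flow normal to the layers, continuity requires the same specific discharge q through every layer.
Σ(b_i/K_i) = 8.89/0.637 + 3.66/0.669 = 19.43 d.
q = Δh / Σ(b_i/K_i) = 6.29 / 19.43 = 0.3238 m/day.
In each layer the seepage velocity is v_i = q/n_i, so the layer transit time is t_i = b_i·n_i / q:
  layer 1 (weathered basalt): t_1 = 8.89 × 0.10 / 0.3238 = 2.746 d
  layer 2 (fine sand): t_2 = 3.66 × 0.24 / 0.3238 = 2.713 d
Total t = Σ t_i = 5.459 days.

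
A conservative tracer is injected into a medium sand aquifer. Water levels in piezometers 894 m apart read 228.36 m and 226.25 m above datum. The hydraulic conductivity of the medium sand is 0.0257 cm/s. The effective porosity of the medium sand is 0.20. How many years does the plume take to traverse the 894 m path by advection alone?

Convert K: 0.0257 cm/s × 864 = 22.20 m/day.
Hydraulic gradient i = (228.36 − 226.25) / 894 = 2.11 / 894 = 0.002360.
Darcy flux q = K · i = 22.20 × 0.002360 = 0.05241 m/day.
Seepage velocity v = q / n_e = 0.05241 / 0.20 = 0.2620 m/day.
Travel time t = L / v = 894 / 0.2620 = 3412 days = 9.341 years.

9.34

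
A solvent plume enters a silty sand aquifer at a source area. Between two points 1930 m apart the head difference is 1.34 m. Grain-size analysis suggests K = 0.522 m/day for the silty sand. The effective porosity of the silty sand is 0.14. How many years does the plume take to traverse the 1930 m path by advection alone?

2040

Hydraulic gradient i = Δh / L = 1.34 / 1930 = 0.0006943.
Darcy flux q = K · i = 0.5220 × 0.0006943 = 0.0003624 m/day.
Seepage velocity v = q / n_e = 0.0003624 / 0.14 = 0.002589 m/day.
Travel time t = L / v = 1930 / 0.002589 = 7.455e+05 days = 2041 years.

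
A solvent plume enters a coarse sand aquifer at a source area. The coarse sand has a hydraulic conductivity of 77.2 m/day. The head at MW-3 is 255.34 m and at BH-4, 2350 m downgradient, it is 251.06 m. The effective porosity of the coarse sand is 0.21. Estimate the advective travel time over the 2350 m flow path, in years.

9.61

Hydraulic gradient i = (255.34 − 251.06) / 2350 = 4.28 / 2350 = 0.001821.
Darcy flux q = K · i = 77.20 × 0.001821 = 0.1406 m/day.
Seepage velocity v = q / n_e = 0.1406 / 0.21 = 0.6695 m/day.
Travel time t = L / v = 2350 / 0.6695 = 3510 days = 9.610 years.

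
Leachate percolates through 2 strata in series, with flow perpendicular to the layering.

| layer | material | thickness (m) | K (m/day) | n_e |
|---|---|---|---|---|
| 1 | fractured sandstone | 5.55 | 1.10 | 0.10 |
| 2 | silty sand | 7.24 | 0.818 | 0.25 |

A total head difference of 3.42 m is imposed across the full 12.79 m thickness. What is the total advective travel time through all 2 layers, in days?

With flow normal to the layers, continuity requires the same specific discharge q through every layer.
Σ(b_i/K_i) = 5.55/1.10 + 7.24/0.818 = 13.90 d.
q = Δh / Σ(b_i/K_i) = 3.42 / 13.90 = 0.2461 m/day.
In each layer the seepage velocity is v_i = q/n_i, so the layer transit time is t_i = b_i·n_i / q:
  layer 1 (fractured sandstone): t_1 = 5.55 × 0.10 / 0.2461 = 2.255 d
  layer 2 (silty sand): t_2 = 7.24 × 0.25 / 0.2461 = 7.354 d
Total t = Σ t_i = 9.610 days.

9.61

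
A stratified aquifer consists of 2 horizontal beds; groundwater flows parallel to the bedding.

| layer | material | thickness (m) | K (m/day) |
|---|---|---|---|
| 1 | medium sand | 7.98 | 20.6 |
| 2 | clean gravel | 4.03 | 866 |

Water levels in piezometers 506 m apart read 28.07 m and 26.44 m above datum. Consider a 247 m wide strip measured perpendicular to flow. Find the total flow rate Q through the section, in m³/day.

Flow is parallel to layering, so each bed carries its own Darcy discharge and the transmissivities add.
Σ(K_i·b_i) = 20.6×7.98 + 866×4.03 = 3654 m²/day.
Hydraulic gradient i = (28.07 − 26.44) / 506 = 1.63 / 506 = 0.003221.
Q = Σ(K_i·b_i) · W · i = 3654 × 247 × 0.003221 = 2908 m³/day.

2910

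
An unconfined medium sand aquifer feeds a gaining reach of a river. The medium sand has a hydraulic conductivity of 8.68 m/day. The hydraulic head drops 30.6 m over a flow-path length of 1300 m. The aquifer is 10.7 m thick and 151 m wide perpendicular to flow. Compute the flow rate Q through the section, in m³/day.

330

Cross-sectional area A = 151 × 10.7 = 1616 m².
Hydraulic gradient i = Δh / L = 30.6 / 1300 = 0.02354.
Darcy's law: Q = K · A · i = 8.680 × 1616 × 0.02354 = 330.1 m³/day.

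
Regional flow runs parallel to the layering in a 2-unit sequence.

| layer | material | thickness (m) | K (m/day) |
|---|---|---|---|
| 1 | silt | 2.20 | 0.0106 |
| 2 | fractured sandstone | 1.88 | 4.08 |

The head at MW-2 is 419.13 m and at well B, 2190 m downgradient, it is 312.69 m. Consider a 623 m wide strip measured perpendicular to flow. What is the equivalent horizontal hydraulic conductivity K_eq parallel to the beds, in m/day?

Flow is parallel to layering, so each bed carries its own Darcy discharge and the transmissivities add.
Σ(K_i·b_i) = 0.0106×2.20 + 4.08×1.88 = 7.694 m²/day.
Total thickness b = 4.080 m, so K_eq = Σ(K_i·b_i)/b = 1.886 m/day.

1.89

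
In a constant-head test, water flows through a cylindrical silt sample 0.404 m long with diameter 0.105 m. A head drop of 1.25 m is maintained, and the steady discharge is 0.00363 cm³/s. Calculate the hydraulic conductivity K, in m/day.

Cross-sectional area A = π·(d/2)² = π × (0.105/2)² = 0.008659 m².
Convert discharge: 0.00363 cm³/s = 3.630e-09 m³/s.
Darcy's law rearranged: K = Q·L / (A·Δh) = 3.630e-09 × 0.404 / (0.008659 × 1.25) = 1.355e-07 m/s = 0.01171 m/day.

0.0117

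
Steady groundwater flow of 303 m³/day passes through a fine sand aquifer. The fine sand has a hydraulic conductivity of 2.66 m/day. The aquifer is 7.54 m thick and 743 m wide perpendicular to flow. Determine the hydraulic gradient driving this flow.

0.0203

Cross-sectional area A = 743 × 7.54 = 5602 m².
From Q = K·A·i, i = Q / (K·A) = 303 / (2.660 × 5602) = 0.02033.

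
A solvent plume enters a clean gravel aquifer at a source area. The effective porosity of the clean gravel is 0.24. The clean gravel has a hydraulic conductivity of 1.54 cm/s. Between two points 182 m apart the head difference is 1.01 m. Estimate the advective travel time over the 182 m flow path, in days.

5.92

Convert K: 1.54 cm/s × 864 = 1331 m/day.
Hydraulic gradient i = Δh / L = 1.01 / 182 = 0.005549.
Darcy flux q = K · i = 1331 × 0.005549 = 7.384 m/day.
Seepage velocity v = q / n_e = 7.384 / 0.24 = 30.77 m/day.
Travel time t = L / v = 182 / 30.77 = 5.916 days.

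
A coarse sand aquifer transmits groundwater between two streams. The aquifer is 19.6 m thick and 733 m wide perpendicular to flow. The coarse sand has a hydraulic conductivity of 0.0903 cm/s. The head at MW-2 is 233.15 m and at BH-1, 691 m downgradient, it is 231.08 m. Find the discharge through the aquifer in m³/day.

Convert K: 0.0903 cm/s × 864 = 78.02 m/day.
Cross-sectional area A = 733 × 19.6 = 14367 m².
Hydraulic gradient i = (233.15 − 231.08) / 691 = 2.07 / 691 = 0.002996.
Darcy's law: Q = K · A · i = 78.02 × 14367 × 0.002996 = 3358 m³/day.

3360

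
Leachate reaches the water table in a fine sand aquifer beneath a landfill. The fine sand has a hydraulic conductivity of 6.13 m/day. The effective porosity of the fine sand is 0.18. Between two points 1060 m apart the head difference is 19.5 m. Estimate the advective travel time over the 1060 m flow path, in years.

4.63

Hydraulic gradient i = Δh / L = 19.5 / 1060 = 0.01840.
Darcy flux q = K · i = 6.130 × 0.01840 = 0.1128 m/day.
Seepage velocity v = q / n_e = 0.1128 / 0.18 = 0.6265 m/day.
Travel time t = L / v = 1060 / 0.6265 = 1692 days = 4.632 years.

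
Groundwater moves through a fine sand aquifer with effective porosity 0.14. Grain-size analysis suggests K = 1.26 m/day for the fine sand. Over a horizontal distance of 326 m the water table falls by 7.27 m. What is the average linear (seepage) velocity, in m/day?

0.201

Hydraulic gradient i = Δh / L = 7.27 / 326 = 0.02230.
Darcy flux q = K · i = 1.260 × 0.02230 = 0.02810 m/day.
Seepage velocity v = q / n_e = 0.02810 / 0.14 = 0.2007 m/day.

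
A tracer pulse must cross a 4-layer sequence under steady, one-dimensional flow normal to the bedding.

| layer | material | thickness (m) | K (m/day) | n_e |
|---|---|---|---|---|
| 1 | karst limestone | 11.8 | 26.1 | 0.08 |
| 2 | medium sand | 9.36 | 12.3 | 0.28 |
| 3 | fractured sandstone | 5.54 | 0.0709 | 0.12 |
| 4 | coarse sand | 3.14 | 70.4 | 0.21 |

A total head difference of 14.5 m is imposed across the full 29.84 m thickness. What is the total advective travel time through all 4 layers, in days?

26.8

With flow normal to the layers, continuity requires the same specific discharge q through every layer.
Σ(b_i/K_i) = 11.8/26.1 + 9.36/12.3 + 5.54/0.0709 + 3.14/70.4 = 79.40 d.
q = Δh / Σ(b_i/K_i) = 14.5 / 79.40 = 0.1826 m/day.
In each layer the seepage velocity is v_i = q/n_i, so the layer transit time is t_i = b_i·n_i / q:
  layer 1 (karst limestone): t_1 = 11.8 × 0.08 / 0.1826 = 5.169 d
  layer 2 (medium sand): t_2 = 9.36 × 0.28 / 0.1826 = 14.35 d
  layer 3 (fractured sandstone): t_3 = 5.54 × 0.12 / 0.1826 = 3.640 d
  layer 4 (coarse sand): t_4 = 3.14 × 0.21 / 0.1826 = 3.611 d
Total t = Σ t_i = 26.77 days.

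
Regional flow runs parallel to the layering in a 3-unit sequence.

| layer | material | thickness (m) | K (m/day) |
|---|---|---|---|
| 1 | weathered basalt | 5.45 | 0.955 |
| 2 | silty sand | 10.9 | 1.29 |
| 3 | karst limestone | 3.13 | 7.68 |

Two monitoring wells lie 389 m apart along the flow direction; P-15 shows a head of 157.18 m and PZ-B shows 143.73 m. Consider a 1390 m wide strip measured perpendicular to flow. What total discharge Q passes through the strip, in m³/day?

Flow is parallel to layering, so each bed carries its own Darcy discharge and the transmissivities add.
Σ(K_i·b_i) = 0.955×5.45 + 1.29×10.9 + 7.68×3.13 = 43.30 m²/day.
Hydraulic gradient i = (157.18 − 143.73) / 389 = 13.45 / 389 = 0.03458.
Q = Σ(K_i·b_i) · W · i = 43.30 × 1390 × 0.03458 = 2081 m³/day.

2080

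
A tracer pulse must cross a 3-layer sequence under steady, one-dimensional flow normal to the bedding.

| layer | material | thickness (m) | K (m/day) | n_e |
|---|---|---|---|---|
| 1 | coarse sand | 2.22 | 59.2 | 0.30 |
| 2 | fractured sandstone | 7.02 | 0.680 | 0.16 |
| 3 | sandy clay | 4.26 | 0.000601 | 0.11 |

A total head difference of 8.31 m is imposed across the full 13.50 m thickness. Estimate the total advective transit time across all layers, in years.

5.28

With flow normal to the layers, continuity requires the same specific discharge q through every layer.
Σ(b_i/K_i) = 2.22/59.2 + 7.02/0.680 + 4.26/0.000601 = 7099 d.
q = Δh / Σ(b_i/K_i) = 8.31 / 7099 = 0.001171 m/day.
In each layer the seepage velocity is v_i = q/n_i, so the layer transit time is t_i = b_i·n_i / q:
  layer 1 (coarse sand): t_1 = 2.22 × 0.30 / 0.001171 = 568.9 d
  layer 2 (fractured sandstone): t_2 = 7.02 × 0.16 / 0.001171 = 959.5 d
  layer 3 (sandy clay): t_3 = 4.26 × 0.11 / 0.001171 = 400.3 d
Total t = Σ t_i = 1929 days = 5.280 years.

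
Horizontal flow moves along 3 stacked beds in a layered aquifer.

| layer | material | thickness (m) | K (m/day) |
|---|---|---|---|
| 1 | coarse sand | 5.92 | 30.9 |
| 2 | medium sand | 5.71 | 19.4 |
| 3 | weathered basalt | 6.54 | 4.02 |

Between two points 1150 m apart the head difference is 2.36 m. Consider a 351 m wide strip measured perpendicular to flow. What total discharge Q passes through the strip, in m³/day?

230

Flow is parallel to layering, so each bed carries its own Darcy discharge and the transmissivities add.
Σ(K_i·b_i) = 30.9×5.92 + 19.4×5.71 + 4.02×6.54 = 320.0 m²/day.
Hydraulic gradient i = Δh / L = 2.36 / 1150 = 0.002052.
Q = Σ(K_i·b_i) · W · i = 320.0 × 351 × 0.002052 = 230.5 m³/day.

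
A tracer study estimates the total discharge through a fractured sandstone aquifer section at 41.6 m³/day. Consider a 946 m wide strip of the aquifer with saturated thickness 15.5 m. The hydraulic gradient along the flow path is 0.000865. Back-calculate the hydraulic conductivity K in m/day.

3.28

Cross-sectional area A = 946 × 15.5 = 14663 m².
Hydraulic gradient i = 0.000865.
From Q = K·A·i, K = Q / (A·i) = 41.6 / (14663 × 0.0008650) = 3.280 m/day.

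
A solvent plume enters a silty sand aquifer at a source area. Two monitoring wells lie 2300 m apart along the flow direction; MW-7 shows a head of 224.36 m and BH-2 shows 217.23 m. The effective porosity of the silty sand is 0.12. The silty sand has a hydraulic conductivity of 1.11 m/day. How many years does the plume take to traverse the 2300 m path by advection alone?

220

Hydraulic gradient i = (224.36 − 217.23) / 2300 = 7.13 / 2300 = 0.003100.
Darcy flux q = K · i = 1.110 × 0.003100 = 0.003441 m/day.
Seepage velocity v = q / n_e = 0.003441 / 0.12 = 0.02868 m/day.
Travel time t = L / v = 2300 / 0.02868 = 80209 days = 219.6 years.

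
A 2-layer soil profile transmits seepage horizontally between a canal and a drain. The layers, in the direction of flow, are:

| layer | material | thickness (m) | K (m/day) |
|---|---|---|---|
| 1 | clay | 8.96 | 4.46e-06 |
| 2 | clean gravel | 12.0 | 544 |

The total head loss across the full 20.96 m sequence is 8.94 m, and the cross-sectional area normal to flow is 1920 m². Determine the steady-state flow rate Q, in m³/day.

Flow is perpendicular to layering, so the layers act in series and the equivalent K is the thickness-weighted harmonic mean.
Total thickness L = 8.96 + 12.0 = 20.96 m.
Σ(b_i/K_i) = 8.96/4.46e-06 + 12.0/544 = 2.009e+06 d.
K_eq = L / Σ(b_i/K_i) = 20.96 / 2.009e+06 = 1.043e-05 m/day.
Q = K_eq · A · (Δh/L) = 1.043e-05 × 1920 × (8.94/20.96) = 0.008544 m³/day.

0.00854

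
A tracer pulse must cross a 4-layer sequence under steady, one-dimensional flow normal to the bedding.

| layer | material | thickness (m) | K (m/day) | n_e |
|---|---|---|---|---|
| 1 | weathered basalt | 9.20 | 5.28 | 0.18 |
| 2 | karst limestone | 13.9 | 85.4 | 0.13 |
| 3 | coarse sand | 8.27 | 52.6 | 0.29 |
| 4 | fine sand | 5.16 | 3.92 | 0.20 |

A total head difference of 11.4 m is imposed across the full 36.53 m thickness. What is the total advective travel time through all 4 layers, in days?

With flow normal to the layers, continuity requires the same specific discharge q through every layer.
Σ(b_i/K_i) = 9.20/5.28 + 13.9/85.4 + 8.27/52.6 + 5.16/3.92 = 3.379 d.
q = Δh / Σ(b_i/K_i) = 11.4 / 3.379 = 3.374 m/day.
In each layer the seepage velocity is v_i = q/n_i, so the layer transit time is t_i = b_i·n_i / q:
  layer 1 (weathered basalt): t_1 = 9.20 × 0.18 / 3.374 = 0.4908 d
  layer 2 (karst limestone): t_2 = 13.9 × 0.13 / 3.374 = 0.5356 d
  layer 3 (coarse sand): t_3 = 8.27 × 0.29 / 3.374 = 0.7108 d
  layer 4 (fine sand): t_4 = 5.16 × 0.20 / 3.374 = 0.3059 d
Total t = Σ t_i = 2.043 days.

2.04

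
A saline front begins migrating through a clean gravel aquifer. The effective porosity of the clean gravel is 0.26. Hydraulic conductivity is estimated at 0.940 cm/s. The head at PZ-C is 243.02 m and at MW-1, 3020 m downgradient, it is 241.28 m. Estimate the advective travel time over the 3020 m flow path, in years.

Convert K: 0.940 cm/s × 864 = 812.2 m/day.
Hydraulic gradient i = (243.02 − 241.28) / 3020 = 1.74 / 3020 = 0.0005762.
Darcy flux q = K · i = 812.2 × 0.0005762 = 0.4679 m/day.
Seepage velocity v = q / n_e = 0.4679 / 0.26 = 1.800 m/day.
Travel time t = L / v = 3020 / 1.800 = 1678 days = 4.594 years.

4.59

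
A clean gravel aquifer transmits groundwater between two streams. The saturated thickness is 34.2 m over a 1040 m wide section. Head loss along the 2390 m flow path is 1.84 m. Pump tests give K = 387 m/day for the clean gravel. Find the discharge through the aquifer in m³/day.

10600

Cross-sectional area A = 1040 × 34.2 = 35568 m².
Hydraulic gradient i = Δh / L = 1.84 / 2390 = 0.0007699.
Darcy's law: Q = K · A · i = 387.0 × 35568 × 0.0007699 = 10597 m³/day.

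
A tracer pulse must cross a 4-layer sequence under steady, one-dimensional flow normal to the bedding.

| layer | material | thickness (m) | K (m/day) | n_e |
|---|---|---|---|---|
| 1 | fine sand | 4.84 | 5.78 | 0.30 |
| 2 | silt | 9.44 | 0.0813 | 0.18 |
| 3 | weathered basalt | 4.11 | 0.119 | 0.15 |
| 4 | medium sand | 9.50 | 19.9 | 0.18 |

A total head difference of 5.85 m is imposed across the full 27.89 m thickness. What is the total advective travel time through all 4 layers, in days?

With flow normal to the layers, continuity requires the same specific discharge q through every layer.
Σ(b_i/K_i) = 4.84/5.78 + 9.44/0.0813 + 4.11/0.119 + 9.50/19.9 = 152.0 d.
q = Δh / Σ(b_i/K_i) = 5.85 / 152.0 = 0.03850 m/day.
In each layer the seepage velocity is v_i = q/n_i, so the layer transit time is t_i = b_i·n_i / q:
  layer 1 (fine sand): t_1 = 4.84 × 0.30 / 0.03850 = 37.72 d
  layer 2 (silt): t_2 = 9.44 × 0.18 / 0.03850 = 44.14 d
  layer 3 (weathered basalt): t_3 = 4.11 × 0.15 / 0.03850 = 16.01 d
  layer 4 (medium sand): t_4 = 9.50 × 0.18 / 0.03850 = 44.42 d
Total t = Σ t_i = 142.3 days.

142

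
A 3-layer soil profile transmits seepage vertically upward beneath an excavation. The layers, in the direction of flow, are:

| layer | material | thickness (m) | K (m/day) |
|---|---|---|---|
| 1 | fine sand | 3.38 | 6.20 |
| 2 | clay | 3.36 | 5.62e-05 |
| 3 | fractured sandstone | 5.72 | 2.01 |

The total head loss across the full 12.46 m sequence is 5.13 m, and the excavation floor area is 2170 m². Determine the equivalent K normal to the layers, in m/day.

0.000208

Flow is perpendicular to layering, so the layers act in series and the equivalent K is the thickness-weighted harmonic mean.
Total thickness L = 3.38 + 3.36 + 5.72 = 12.46 m.
Σ(b_i/K_i) = 3.38/6.20 + 3.36/5.62e-05 + 5.72/2.01 = 59790 d.
K_eq = L / Σ(b_i/K_i) = 12.46 / 59790 = 0.0002084 m/day.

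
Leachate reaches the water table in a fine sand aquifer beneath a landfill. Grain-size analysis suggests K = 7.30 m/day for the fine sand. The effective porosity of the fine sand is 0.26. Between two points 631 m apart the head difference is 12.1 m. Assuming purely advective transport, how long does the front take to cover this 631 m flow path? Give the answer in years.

Hydraulic gradient i = Δh / L = 12.1 / 631 = 0.01918.
Darcy flux q = K · i = 7.300 × 0.01918 = 0.1400 m/day.
Seepage velocity v = q / n_e = 0.1400 / 0.26 = 0.5384 m/day.
Travel time t = L / v = 631 / 0.5384 = 1172 days = 3.209 years.

3.21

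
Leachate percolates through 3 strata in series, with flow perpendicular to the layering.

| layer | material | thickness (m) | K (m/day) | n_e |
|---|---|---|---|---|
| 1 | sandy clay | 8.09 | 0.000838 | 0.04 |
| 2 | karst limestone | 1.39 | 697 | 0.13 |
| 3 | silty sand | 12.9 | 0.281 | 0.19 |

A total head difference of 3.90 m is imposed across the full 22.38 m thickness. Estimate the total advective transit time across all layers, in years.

With flow normal to the layers, continuity requires the same specific discharge q through every layer.
Σ(b_i/K_i) = 8.09/0.000838 + 1.39/697 + 12.9/0.281 = 9700 d.
q = Δh / Σ(b_i/K_i) = 3.90 / 9700 = 0.0004021 m/day.
In each layer the seepage velocity is v_i = q/n_i, so the layer transit time is t_i = b_i·n_i / q:
  layer 1 (sandy clay): t_1 = 8.09 × 0.04 / 0.0004021 = 804.8 d
  layer 2 (karst limestone): t_2 = 1.39 × 0.13 / 0.0004021 = 449.4 d
  layer 3 (silty sand): t_3 = 12.9 × 0.19 / 0.0004021 = 6096 d
Total t = Σ t_i = 7350 days = 20.12 years.

20.1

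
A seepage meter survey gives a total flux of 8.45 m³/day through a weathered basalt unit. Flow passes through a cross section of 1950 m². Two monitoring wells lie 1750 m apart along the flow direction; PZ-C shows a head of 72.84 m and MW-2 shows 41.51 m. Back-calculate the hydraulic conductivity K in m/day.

0.242

Hydraulic gradient i = (72.84 − 41.51) / 1750 = 31.33 / 1750 = 0.01790.
From Q = K·A·i, K = Q / (A·i) = 8.45 / (1950 × 0.01790) = 0.2420 m/day.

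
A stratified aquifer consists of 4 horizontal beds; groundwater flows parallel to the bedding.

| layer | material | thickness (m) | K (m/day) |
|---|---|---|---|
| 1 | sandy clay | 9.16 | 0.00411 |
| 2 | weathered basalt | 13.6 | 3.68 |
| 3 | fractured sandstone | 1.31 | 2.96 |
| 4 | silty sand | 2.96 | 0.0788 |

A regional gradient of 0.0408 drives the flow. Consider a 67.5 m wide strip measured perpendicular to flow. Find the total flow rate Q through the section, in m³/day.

149

Flow is parallel to layering, so each bed carries its own Darcy discharge and the transmissivities add.
Σ(K_i·b_i) = 0.00411×9.16 + 3.68×13.6 + 2.96×1.31 + 0.0788×2.96 = 54.20 m²/day.
Hydraulic gradient i = 0.0408.
Q = Σ(K_i·b_i) · W · i = 54.20 × 67.5 × 0.04080 = 149.3 m³/day.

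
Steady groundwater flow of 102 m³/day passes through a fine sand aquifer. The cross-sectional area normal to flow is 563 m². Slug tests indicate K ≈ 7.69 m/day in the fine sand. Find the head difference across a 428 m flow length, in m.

From Q = K·A·i, i = Q / (K·A) = 102 / (7.690 × 563.0) = 0.02356.
Head loss Δh = i · L = 0.02356 × 428 = 10.08 m.

10.1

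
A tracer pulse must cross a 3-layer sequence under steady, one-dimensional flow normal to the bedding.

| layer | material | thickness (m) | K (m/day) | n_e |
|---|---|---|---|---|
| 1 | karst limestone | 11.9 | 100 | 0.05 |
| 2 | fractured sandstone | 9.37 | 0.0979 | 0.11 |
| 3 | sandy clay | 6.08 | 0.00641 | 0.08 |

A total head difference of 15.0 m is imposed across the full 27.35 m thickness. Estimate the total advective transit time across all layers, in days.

With flow normal to the layers, continuity requires the same specific discharge q through every layer.
Σ(b_i/K_i) = 11.9/100 + 9.37/0.0979 + 6.08/0.00641 = 1044 d.
q = Δh / Σ(b_i/K_i) = 15.0 / 1044 = 0.01436 m/day.
In each layer the seepage velocity is v_i = q/n_i, so the layer transit time is t_i = b_i·n_i / q:
  layer 1 (karst limestone): t_1 = 11.9 × 0.05 / 0.01436 = 41.43 d
  layer 2 (fractured sandstone): t_2 = 9.37 × 0.11 / 0.01436 = 71.76 d
  layer 3 (sandy clay): t_3 = 6.08 × 0.08 / 0.01436 = 33.86 d
Total t = Σ t_i = 147.1 days.

147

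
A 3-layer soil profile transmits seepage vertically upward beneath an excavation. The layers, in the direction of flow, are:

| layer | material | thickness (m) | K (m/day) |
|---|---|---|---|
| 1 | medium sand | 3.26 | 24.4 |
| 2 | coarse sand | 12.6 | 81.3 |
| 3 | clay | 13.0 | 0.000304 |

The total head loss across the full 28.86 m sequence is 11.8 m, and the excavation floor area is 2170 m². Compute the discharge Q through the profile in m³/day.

Flow is perpendicular to layering, so the layers act in series and the equivalent K is the thickness-weighted harmonic mean.
Total thickness L = 3.26 + 12.6 + 13.0 = 28.86 m.
Σ(b_i/K_i) = 3.26/24.4 + 12.6/81.3 + 13.0/0.000304 = 42763 d.
K_eq = L / Σ(b_i/K_i) = 28.86 / 42763 = 0.0006749 m/day.
Q = K_eq · A · (Δh/L) = 0.0006749 × 2170 × (11.8/28.86) = 0.5988 m³/day.

0.599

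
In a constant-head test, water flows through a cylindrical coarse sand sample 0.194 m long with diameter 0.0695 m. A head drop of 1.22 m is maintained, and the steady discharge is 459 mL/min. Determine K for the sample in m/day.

Cross-sectional area A = π·(d/2)² = π × (0.0695/2)² = 0.003794 m².
Convert discharge: 459 mL/min = 7.650e-06 m³/s.
Darcy's law rearranged: K = Q·L / (A·Δh) = 7.650e-06 × 0.194 / (0.003794 × 1.22) = 0.0003207 m/s = 27.70 m/day.

27.7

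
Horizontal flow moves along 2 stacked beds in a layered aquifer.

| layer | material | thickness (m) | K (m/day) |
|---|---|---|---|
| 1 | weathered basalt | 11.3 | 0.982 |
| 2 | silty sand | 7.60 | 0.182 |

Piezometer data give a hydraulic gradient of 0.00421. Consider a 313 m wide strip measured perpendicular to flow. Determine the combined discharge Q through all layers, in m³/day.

Flow is parallel to layering, so each bed carries its own Darcy discharge and the transmissivities add.
Σ(K_i·b_i) = 0.982×11.3 + 0.182×7.60 = 12.48 m²/day.
Hydraulic gradient i = 0.00421.
Q = Σ(K_i·b_i) · W · i = 12.48 × 313 × 0.004210 = 16.45 m³/day.

16.4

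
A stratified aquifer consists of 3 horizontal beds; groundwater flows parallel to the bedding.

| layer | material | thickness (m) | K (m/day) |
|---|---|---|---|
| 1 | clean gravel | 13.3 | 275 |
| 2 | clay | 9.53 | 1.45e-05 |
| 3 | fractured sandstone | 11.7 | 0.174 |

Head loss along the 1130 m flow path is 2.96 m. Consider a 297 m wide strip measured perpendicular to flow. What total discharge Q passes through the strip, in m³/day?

2850

Flow is parallel to layering, so each bed carries its own Darcy discharge and the transmissivities add.
Σ(K_i·b_i) = 275×13.3 + 1.45e-05×9.53 + 0.174×11.7 = 3660 m²/day.
Hydraulic gradient i = Δh / L = 2.96 / 1130 = 0.002619.
Q = Σ(K_i·b_i) · W · i = 3660 × 297 × 0.002619 = 2847 m³/day.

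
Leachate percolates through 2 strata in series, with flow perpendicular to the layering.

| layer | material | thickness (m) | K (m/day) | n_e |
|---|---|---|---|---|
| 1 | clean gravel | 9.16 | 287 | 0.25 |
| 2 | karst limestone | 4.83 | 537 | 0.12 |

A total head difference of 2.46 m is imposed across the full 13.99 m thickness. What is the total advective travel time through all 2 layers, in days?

0.0477

With flow normal to the layers, continuity requires the same specific discharge q through every layer.
Σ(b_i/K_i) = 9.16/287 + 4.83/537 = 0.04091 d.
q = Δh / Σ(b_i/K_i) = 2.46 / 0.04091 = 60.13 m/day.
In each layer the seepage velocity is v_i = q/n_i, so the layer transit time is t_i = b_i·n_i / q:
  layer 1 (clean gravel): t_1 = 9.16 × 0.25 / 60.13 = 0.03808 d
  layer 2 (karst limestone): t_2 = 4.83 × 0.12 / 60.13 = 0.009639 d
Total t = Σ t_i = 0.04772 days.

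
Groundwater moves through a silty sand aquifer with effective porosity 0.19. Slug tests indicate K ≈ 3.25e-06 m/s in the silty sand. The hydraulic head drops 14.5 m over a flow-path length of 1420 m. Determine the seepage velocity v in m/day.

Convert K: 3.25e-06 m/s × 86400 = 0.2808 m/day.
Hydraulic gradient i = Δh / L = 14.5 / 1420 = 0.01021.
Darcy flux q = K · i = 0.2808 × 0.01021 = 0.002867 m/day.
Seepage velocity v = q / n_e = 0.002867 / 0.19 = 0.01509 m/day.

0.0151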